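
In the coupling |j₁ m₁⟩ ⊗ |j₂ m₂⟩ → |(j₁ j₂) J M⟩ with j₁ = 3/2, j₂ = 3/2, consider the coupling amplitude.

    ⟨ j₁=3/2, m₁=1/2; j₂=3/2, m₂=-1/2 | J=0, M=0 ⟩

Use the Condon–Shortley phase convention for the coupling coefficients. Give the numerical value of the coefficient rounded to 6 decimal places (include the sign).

triangle: 3!·0!·0!/4! = 6/24
(j±m)!: 2!·1!·1!·2!·0!·0! = 4
prefactor² = (2J+1)·Δ·N² = 1
  k=1: −1/(1!·2!·0!·0!·0!·0!) = -1/2
Σ = -1/2  ⇒  CG² = 1·(-1/2)² = 1/4
CG = −√(1/4) = -0.500000

−√(1/4) = -0.500000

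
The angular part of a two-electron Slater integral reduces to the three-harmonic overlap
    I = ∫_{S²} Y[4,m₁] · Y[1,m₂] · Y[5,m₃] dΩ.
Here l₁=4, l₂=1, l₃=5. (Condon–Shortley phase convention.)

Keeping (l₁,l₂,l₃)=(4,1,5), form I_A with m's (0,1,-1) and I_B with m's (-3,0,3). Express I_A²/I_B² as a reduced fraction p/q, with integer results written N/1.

l's match ⇒ only the (l;m) 3-j factors differ between A and B.
A: triangle coeff Δ(4,1,5) = 1/495; Σ_t [0,0]: t=0:+1/1152 = 1/1152; (3j)²=1/33 [(4 1 5; 0 1 -1)], sign=+1
B: triangle coeff Δ(4,1,5) = 1/495; Σ_t [0,0]: t=0:+1/5040 = 1/5040; (3j)²=16/495 [(4 1 5; -3 0 3)], sign=+1
I_A²/I_B² = (1/33)/(16/495) = 15/16

15/16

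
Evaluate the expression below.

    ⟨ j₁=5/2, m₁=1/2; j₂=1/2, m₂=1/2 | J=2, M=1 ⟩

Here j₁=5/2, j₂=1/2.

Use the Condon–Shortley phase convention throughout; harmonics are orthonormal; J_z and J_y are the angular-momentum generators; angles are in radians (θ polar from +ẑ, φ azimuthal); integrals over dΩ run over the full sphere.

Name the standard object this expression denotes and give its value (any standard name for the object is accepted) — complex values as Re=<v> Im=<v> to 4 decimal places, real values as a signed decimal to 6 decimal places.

This is a Clebsch–Gordan (vector-coupling) coefficient.
√[5·1!4!0!/6! · 3!2!1!0!3!1!] = √(12)
  +(−1)^1/∏(1,0,1,0,3,0)! = -1/6  (running -1/6)
⟨..|..⟩ = √(12)·(-1/6) = -0.577350

Clebsch–Gordan coefficient, −√(1/3) ≈ -0.577350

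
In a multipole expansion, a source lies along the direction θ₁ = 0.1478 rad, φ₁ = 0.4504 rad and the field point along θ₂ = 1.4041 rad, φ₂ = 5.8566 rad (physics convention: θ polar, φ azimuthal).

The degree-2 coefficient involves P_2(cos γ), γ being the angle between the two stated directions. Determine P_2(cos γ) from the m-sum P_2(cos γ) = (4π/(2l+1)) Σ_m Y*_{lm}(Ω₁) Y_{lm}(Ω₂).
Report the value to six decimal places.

Term-by-term m-sum for l=2 (normalisation 4π/5 = 2.513274):
  m=-2: (0.005202, 0.006566) × (0.247020, 0.282995) = (-0.000573, 0.003094)  (running Σ = (-0.000573, 0.003094))
  m=-1: (0.101305, 0.048986) × (0.115080, 0.052303) = (0.009096, 0.010936)  (running Σ = (0.008523, 0.014030))
  m=0: (0.610264, -0.000000) × (-0.289342, 0.000000) = (-0.176575, 0.000000)  (running Σ = (-0.168052, 0.014030))
  m=1: (-0.101305, 0.048986) × (-0.115080, 0.052303) = (0.009096, -0.010936)  (running Σ = (-0.158956, 0.003094))
  m=2: (0.005202, -0.006566) × (0.247020, -0.282995) = (-0.000573, -0.003094)  (running Σ = (-0.159529, 0.000000))
Accumulated sum (-0.159529, 0.000000); after 4π/(2l+1) scaling, (-0.400941, 0.000000) ⇒ P_2 = -0.400941

-0.400941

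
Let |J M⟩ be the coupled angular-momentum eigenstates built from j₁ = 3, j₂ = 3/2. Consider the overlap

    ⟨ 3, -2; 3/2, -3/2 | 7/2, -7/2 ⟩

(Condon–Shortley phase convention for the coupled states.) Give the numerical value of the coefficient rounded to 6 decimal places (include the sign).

triangle: 1!·5!·2!/9! = 240/362880
(j±m)!: 1!·5!·0!·3!·0!·7! = 3628800
prefactor² = (2J+1)·Δ·N² = 19200
  k=0: +1/(0!·1!·5!·0!·0!·2!) = 1/240
Σ = 1/240  ⇒  CG² = 19200·(1/240)² = 1/3
CG = +√(1/3) = +0.577350

+0.577350  (= +√(1/3))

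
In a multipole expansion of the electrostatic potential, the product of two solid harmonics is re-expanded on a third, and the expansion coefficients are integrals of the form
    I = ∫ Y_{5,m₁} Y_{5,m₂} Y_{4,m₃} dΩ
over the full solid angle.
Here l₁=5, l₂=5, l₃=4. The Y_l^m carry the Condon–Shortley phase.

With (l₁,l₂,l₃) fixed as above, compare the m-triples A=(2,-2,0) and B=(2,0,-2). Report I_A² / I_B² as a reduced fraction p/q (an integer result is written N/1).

Same 5,5,4: normalisation and zero-m 3j drop out of the ratio.
A: Δ: 6! 4! 4! / 15! → 1/3153150; sum: t=0:+1/25920 t=1:−1/1920 t=2:+1/1728 t=3:−1/20736 = 1/20736; 3j²(5 5 4; 2 -2 0) = Δ·Π!·Σ² = 1/2574  (sign +1)
B: Δ: 6! 4! 4! / 15! → 1/3153150; sum: t=1:−1/11520 t=2:+1/1728 t=3:−1/3456 = 7/34560; 3j²(5 5 4; 2 0 -2) = Δ·Π!·Σ² = 7/858  (sign +1)
I_A²/I_B² = (1/2574)/(7/858) = 1/21

1/21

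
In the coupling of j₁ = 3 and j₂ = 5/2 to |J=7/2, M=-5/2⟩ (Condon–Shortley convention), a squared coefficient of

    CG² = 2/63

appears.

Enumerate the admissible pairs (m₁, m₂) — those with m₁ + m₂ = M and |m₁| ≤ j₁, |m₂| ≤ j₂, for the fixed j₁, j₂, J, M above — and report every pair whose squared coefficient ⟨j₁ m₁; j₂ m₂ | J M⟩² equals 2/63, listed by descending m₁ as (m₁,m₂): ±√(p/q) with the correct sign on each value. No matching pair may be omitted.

Admissible pairs with m₁+m₂ = M = -5/2: (-3,1/2), (-2,-1/2), (-1,-3/2), (0,-5/2)
  (m₁,m₂)=(0,-5/2): CG² = 8/21, CG = +√(8/21)
  (m₁,m₂)=(-1,-3/2): CG² = 10/63, CG = −√(10/63)
  (m₁,m₂)=(-2,-1/2): CG² = 2/63, CG = −√(2/63)   ← matches the target
  (m₁,m₂)=(-3,1/2): CG² = 3/7, CG = +√(3/7)
Pairs with CG² = 2/63: (-2,-1/2): −√(2/63)

(-2,-1/2): −√(2/63)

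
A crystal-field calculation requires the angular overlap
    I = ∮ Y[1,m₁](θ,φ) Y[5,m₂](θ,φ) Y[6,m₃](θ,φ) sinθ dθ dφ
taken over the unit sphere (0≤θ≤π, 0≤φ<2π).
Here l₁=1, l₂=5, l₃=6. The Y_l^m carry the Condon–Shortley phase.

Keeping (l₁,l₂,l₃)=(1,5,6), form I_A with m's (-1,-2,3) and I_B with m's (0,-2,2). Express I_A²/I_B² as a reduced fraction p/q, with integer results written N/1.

9/8

Same 1,5,6: normalisation and zero-m 3j drop out of the ratio.
A: Δ: 0! 2! 10! / 13! → 1/858; sum: t=0:+1/60480 = 1/60480; 3j²(1 5 6; -1 -2 3) = Δ·Π!·Σ² = 6/143  (sign -1)
B: Δ: 0! 2! 10! / 13! → 1/858; sum: t=0:+1/30240 = 1/30240; 3j²(1 5 6; 0 -2 2) = Δ·Π!·Σ² = 16/429  (sign +1)
I_A²/I_B² = (6/143)/(16/429) = 9/8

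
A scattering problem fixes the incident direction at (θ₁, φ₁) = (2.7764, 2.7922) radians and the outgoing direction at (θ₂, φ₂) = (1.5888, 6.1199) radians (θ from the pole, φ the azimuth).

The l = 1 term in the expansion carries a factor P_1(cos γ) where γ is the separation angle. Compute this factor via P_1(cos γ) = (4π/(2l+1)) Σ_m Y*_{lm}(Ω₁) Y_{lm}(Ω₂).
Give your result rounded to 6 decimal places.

-0.334090

Expand P_1 via completeness: Σ_{m} conj(Y_{1,m}) at Ω₁ times Y_{1,m} at Ω₂ —
  m=-1: Y*=-0.11593 + 0.04224j  Y=0.34084 + 0.05615j  product -0.04189 + 0.00789j
  m=+0: Y*=-0.45638 + 0.00000j  Y=-0.00880 + 0.00000j  product 0.00401 + 0.00000j
  m=+1: Y*=0.11593 + 0.04224j  Y=-0.34084 + 0.05615j  product -0.04189 - 0.00789j
Accumulated sum -0.07976 + 0.00000j; after 4π/(2l+1) scaling, -0.33409 + 0.00000j ⇒ P_1 = -0.334090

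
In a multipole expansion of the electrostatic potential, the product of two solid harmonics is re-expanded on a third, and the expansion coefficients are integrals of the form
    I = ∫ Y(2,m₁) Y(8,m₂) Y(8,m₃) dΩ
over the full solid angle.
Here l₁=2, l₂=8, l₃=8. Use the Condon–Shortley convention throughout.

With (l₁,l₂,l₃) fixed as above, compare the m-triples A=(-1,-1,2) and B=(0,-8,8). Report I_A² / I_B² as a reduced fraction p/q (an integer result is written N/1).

21/320

l's match ⇒ only the (l;m) 3-j factors differ between A and B.
A: triangle coeff Δ(2,8,8) = 1/348840; Σ_t [1,2]: t=1:−1/58060800 t=2:+1/87091200 = -1/174182400; (3j)²=7/2584 [(2 8 8; -1 -1 2)], sign=-1
B: triangle coeff Δ(2,8,8) = 1/348840; Σ_t [0,0]: t=0:+1/348713164800 = 1/348713164800; (3j)²=40/969 [(2 8 8; 0 -8 8)], sign=+1
I_A²/I_B² = (7/2584)/(40/969) = 21/320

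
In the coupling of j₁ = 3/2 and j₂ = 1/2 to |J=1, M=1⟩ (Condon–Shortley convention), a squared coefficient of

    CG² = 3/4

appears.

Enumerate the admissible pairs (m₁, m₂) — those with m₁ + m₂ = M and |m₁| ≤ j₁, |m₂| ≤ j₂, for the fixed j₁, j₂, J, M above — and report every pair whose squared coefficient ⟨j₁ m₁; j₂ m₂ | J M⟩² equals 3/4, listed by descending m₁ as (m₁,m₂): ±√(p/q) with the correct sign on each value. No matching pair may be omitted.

Admissible pairs with m₁+m₂ = M = 1: (1/2,1/2), (3/2,-1/2)
  (m₁,m₂)=(3/2,-1/2): CG² = 3/4, CG = +√(3/4)   ← matches the target
  (m₁,m₂)=(1/2,1/2): CG² = 1/4, CG = −√(1/4)
Pairs with CG² = 3/4: (3/2,-1/2): +√(3/4)

(3/2,-1/2): +√(3/4)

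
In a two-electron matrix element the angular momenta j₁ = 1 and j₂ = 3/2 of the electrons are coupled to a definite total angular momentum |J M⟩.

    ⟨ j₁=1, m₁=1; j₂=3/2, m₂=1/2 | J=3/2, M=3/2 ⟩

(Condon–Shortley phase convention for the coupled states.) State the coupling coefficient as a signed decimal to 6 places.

j₁+j₂−J=1  J+j₁−j₂=1  J−j₁+j₂=2  j₁+j₂+J+1=5
(j₁±m₁, j₂±m₂, J±M) = (2,0,2,1,3,0)
P² = 8/5
sum k=0..0:
  [0] +1/2 = 1/2
S = 1/2
C² = P²·S² = 2/5 ; C = +0.632456

+0.632456  (= +√(2/5))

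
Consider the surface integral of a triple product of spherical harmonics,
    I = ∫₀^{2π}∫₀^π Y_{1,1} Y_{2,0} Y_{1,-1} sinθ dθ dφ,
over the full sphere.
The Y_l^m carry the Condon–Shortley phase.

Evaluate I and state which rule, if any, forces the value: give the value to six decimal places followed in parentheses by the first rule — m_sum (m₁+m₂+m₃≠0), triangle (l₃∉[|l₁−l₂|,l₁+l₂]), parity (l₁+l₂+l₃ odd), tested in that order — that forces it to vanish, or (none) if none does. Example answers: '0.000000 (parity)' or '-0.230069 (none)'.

m-sum 0 ✓  L=4 even ✓  1≤1≤3 ✓
Π(2lᵢ+1) = 3×5×3 = 45
triangle coeff Δ(1,2,1) = 1/30
Σ_t [1,1]: t=1:−1/1 = -1/1
(3j)²=2/15 [(1 2 1; 0 0 0)], sign=+1
Σ_t [0,0]: t=0:+1/4 = 1/4
(3j)²=1/30 [(1 2 1; 1 0 -1)], sign=+1
⇒ 4πI² = 1/5
I = (+1)√(1/5/(4π)) = 0.12615663
No selection rule forces the value: the integral is nonzero (none).

0.126157 (none)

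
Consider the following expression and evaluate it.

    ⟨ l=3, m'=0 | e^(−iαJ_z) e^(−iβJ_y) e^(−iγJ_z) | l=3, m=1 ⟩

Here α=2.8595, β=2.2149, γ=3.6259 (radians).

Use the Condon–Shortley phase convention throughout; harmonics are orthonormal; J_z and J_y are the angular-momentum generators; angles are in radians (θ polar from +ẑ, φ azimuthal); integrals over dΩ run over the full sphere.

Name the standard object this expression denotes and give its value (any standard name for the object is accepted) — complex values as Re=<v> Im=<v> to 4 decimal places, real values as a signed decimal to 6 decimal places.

Wigner D-matrix element, Re=-0.2460 Im=0.1294

This is a Wigner D-matrix element — the rotation-matrix element ⟨l m'| R(α,β,γ) |l m⟩ in the angular-momentum basis.
First d^3_{0,1}(β=2.2149), then the phase factors e^{-i(0)α} and e^{-i(1)γ}:
c=cos(2.214900/2)=0.446944, s=sin(2.214900/2)=0.894562; N=√[6·6·24·2]=41.569219
k: max(0,(1)−(0))=1 … min(3+(1),3−(0))=3
  k=1: (−1)^0·41.5692/(12)·0.4469^5·0.8946^1 = +0.055267
  k=2: (−1)^1·41.5692/(4)·0.4469^3·0.8946^3 = -0.664206
  k=3: (−1)^2·41.5692/(12)·0.4469^1·0.8946^5 = +0.886943
d^3_{0,1}(2.2149) = +0.055267 -0.664206 +0.886943 = +0.278004
D = (+1.000000+0.000000i)·(+0.278004)·(-0.884998+0.465595i) = -0.246033+0.129438i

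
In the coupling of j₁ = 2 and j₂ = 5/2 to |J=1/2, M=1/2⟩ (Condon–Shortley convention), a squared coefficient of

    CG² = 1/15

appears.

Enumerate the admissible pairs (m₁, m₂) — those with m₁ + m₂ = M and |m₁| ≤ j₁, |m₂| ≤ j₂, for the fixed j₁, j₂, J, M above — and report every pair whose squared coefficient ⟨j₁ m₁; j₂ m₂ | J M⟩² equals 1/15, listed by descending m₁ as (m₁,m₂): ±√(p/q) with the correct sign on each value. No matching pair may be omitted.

Admissible pairs with m₁+m₂ = M = 1/2: (-2,5/2), (-1,3/2), (0,1/2), (1,-1/2), (2,-3/2)
  (m₁,m₂)=(2,-3/2): CG² = 1/15, CG = +√(1/15)   ← matches the target
  (m₁,m₂)=(1,-1/2): CG² = 2/15, CG = −√(2/15)
  (m₁,m₂)=(0,1/2): CG² = 1/5, CG = +√(1/5)
  (m₁,m₂)=(-1,3/2): CG² = 4/15, CG = −√(4/15)
  (m₁,m₂)=(-2,5/2): CG² = 1/3, CG = +√(1/3)
Pairs with CG² = 1/15: (2,-3/2): +√(1/15)

(2,-3/2): +√(1/15)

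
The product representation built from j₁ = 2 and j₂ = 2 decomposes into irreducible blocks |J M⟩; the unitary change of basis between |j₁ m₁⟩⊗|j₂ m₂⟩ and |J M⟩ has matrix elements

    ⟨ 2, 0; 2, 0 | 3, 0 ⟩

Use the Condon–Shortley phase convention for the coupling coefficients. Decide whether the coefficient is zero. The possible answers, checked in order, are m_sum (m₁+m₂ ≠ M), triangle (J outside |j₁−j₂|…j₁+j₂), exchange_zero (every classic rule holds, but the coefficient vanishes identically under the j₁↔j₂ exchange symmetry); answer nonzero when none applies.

exchange_zero

m-sum: m₁+m₂ = 0+0 = 0, M = 0  ✓
triangle: |j₁−j₂| = 0 ≤ J = 3 ≤ j₁+j₂ = 4  ✓
exchange: j₁=j₂ and m₁=m₂, and (−1)^(j₁+j₂−J) = (−1)^1 = −1 forces ⟨j₁m₁;j₂m₂|JM⟩ = −⟨j₂m₂;j₁m₁|JM⟩ = −⟨j₁m₁;j₂m₂|JM⟩ ⇒ the coefficient vanishes identically
Racah sum check: Σ_k collapses to 0 ⇒ CG = 0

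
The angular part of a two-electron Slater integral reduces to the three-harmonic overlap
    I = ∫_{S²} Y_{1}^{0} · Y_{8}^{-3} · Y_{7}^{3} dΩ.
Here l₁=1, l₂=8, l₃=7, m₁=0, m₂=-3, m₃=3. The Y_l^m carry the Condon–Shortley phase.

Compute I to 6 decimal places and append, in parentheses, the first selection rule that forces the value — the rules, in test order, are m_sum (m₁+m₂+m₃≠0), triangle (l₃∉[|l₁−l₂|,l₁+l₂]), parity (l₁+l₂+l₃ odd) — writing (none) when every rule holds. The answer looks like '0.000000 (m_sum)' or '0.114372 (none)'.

-0.226917 (none)

Checks pass: Σm=0; 16 even; l₃=7∈[7,9].
(2·1+1)(2·8+1)(2·7+1) = 765
Δ: 2! 0! 14! / 17! → 1/2040
sum: t=1:−1/25401600 = -1/25401600
3j²(1 8 7; 0 0 0) = Δ·Π!·Σ² = 8/255  (sign +1)
sum: t=1:−1/87091200 = -1/87091200
3j²(1 8 7; 0 -3 3) = Δ·Π!·Σ² = 11/408  (sign -1)
combine: 4πI² = 765·8/255·11/408 = 11/17
take √, sign -1: I = -0.22691696
No selection rule forces the value: the integral is nonzero (none).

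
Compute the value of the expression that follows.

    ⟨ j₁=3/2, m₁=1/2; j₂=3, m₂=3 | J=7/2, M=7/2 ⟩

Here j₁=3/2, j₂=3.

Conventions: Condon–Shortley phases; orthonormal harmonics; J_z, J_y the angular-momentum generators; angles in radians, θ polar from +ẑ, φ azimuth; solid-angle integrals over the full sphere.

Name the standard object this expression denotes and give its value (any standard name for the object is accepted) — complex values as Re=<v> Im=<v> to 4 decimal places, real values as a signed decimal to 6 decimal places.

Clebsch–Gordan coefficient, −√(2/3) ≈ -0.816497

This is a Clebsch–Gordan (vector-coupling) coefficient.
triangle: 1!·2!·5!/9! = 240/362880
(j±m)!: 2!·1!·6!·0!·7!·0! = 7257600
prefactor² = (2J+1)·Δ·N² = 38400
  k=1: −1/(1!·0!·0!·5!·2!·0!) = -1/240
Σ = -1/240  ⇒  CG² = 38400·(-1/240)² = 2/3
CG = −√(2/3) = -0.816497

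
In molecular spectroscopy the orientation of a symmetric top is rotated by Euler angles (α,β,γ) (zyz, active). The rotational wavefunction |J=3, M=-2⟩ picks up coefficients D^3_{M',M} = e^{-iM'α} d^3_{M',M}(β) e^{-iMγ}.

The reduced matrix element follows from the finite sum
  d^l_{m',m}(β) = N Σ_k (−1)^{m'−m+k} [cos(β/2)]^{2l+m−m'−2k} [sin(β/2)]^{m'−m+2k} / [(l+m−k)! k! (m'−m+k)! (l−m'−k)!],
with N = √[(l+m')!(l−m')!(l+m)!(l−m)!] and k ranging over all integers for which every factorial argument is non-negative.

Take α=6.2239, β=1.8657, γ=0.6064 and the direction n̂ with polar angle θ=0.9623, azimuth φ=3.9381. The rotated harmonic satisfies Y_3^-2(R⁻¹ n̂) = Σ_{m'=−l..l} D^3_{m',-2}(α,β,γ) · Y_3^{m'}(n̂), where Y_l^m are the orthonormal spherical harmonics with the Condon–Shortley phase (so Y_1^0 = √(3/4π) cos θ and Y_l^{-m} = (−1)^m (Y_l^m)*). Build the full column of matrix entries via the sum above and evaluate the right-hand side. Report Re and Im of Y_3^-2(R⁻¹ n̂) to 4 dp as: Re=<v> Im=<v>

Need the full column D^3_{m',-2} for m'=−3..3 at α=6.2239, β=1.8657, γ=0.6064.
cos(β/2)=0.595547, sin(β/2)=0.803321
d^3_{-3,-2}: single k=1 term ⇒ +0.147416;  D = +0.075267+0.126753i
d^3_{-2,-2}: k∈[0..1] ⇒ +0.044617 -0.405893 = -0.361277;  D = -0.165729-0.321021i
d^3_{-1,-2}: k∈[0..1] ⇒ -0.190313 +0.692540 = +0.502226;  D = +0.203541+0.459132i
d^3_{0,-2}: k∈[0..1] ⇒ +0.444634 -0.808999 = -0.364365;  D = -0.127673-0.341265i
d^3_{1,-2}: k∈[0..1] ⇒ -0.692540 +0.630029 = -0.062511;  D = -0.018396-0.059743i
d^3_{2,-2}: k∈[0..1] ⇒ +0.738512 -0.268741 = +0.469771;  D = +0.111404+0.456371i
d^3_{3,-2}: single k=0 term ⇒ -0.488018;  D = -0.087437-0.480121i
Y_3^{m'}(θ=0.9623,φ=3.9381) and Σ D·Y over m':
  (+0.0753+0.1268i)·(+0.1683+0.1574i)  (-0.1657-0.3210i)·(-0.0087-0.3932i)  (+0.2035+0.4591i)·(-0.1175+0.1202i)  (-0.1277-0.3413i)·(-0.2914+0.0000i)  (-0.0184-0.0597i)·(+0.1175+0.1202i)  (+0.1114+0.4564i)·(-0.0087+0.3932i)  (-0.0874-0.4801i)·(-0.1683+0.1574i)
Y_3^-2(R⁻¹ n̂) = -0.259044+0.268739i

Re=-0.2590 Im=0.2687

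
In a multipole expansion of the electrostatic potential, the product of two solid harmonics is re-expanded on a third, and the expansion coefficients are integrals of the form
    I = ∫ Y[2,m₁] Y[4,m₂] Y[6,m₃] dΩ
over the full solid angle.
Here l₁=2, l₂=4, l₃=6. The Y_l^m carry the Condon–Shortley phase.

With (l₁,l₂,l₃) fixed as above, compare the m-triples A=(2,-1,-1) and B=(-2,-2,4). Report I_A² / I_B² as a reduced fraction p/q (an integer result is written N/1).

1/6

Shared (l₁,l₂,l₃)=(2,4,6): N and (l;000)² cancel in I_A²/I_B².
A: Δ = 0!·4!·8!/13! = 1/6435; Racah Σ t=0..0: t=0:+1/17280 = 1/17280; ⇒ 3j(2 4 6; 2 -1 -1)² = 7/1287, sgn -1
B: Δ = 0!·4!·8!/13! = 1/6435; Racah Σ t=0..0: t=0:+1/34560 = 1/34560; ⇒ 3j(2 4 6; -2 -2 4)² = 14/429, sgn +1
I_A²/I_B² = (7/1287)/(14/429) = 1/6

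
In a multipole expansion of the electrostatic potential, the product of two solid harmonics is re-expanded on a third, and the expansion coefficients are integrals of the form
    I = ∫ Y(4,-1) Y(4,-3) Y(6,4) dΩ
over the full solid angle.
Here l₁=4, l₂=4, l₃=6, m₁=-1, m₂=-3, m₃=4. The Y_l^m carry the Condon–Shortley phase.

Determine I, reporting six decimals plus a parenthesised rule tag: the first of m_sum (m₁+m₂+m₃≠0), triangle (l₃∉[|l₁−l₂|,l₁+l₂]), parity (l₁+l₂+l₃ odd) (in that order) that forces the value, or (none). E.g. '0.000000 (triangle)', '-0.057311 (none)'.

Checks pass: Σm=0; 14 even; l₃=6∈[0,8].
(2·4+1)(2·4+1)(2·6+1) = 1053
Δ: 2! 6! 6! / 15! → 1/1261260
sum: t=0:+1/4608 t=1:−1/1296 t=2:+1/4608 = -7/20736
3j²(4 4 6; 0 0 0) = Δ·Π!·Σ² = 20/1287  (sign -1)
sum: t=0:+1/28800 t=1:−1/34560 = 1/172800
3j²(4 4 6; -1 -3 4) = Δ·Π!·Σ² = 1/1430  (sign +1)
combine: 4πI² = 1053·20/1287·1/1430 = 18/1573
take √, sign -1: I = -0.03017637
No selection rule forces the value: the integral is nonzero (none).

-0.030176 (none)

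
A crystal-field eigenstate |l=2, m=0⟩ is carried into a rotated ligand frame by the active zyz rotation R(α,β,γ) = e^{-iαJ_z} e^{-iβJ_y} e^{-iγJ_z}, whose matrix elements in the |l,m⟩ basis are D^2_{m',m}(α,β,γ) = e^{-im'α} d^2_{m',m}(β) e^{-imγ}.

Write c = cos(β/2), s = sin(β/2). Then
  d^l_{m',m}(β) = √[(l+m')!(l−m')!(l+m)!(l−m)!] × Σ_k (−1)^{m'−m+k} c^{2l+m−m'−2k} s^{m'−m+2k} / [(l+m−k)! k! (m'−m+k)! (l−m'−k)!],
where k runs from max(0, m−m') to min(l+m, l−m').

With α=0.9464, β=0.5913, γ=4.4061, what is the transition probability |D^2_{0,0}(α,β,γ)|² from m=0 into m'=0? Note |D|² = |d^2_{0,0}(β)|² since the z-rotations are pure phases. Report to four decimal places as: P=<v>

P=0.2850

Split into d^2_{0,0}(β=0.5913) × two z-phases.
With c≡cos(β/2)=0.956613 and s≡sin(β/2)=0.291362, N=[2·2·2·2]^{1/2}=4.000000
The bounds max(0,m−m')=0 and min(l+m,l−m')=2 give 3 terms
  k=0: (−1)^0·4.0000/(4)·0.9566^4·0.2914^0 = +0.837423
  k=1: (−1)^1·4.0000/(1)·0.9566^2·0.2914^2 = -0.310740
  k=2: (−1)^2·4.0000/(4)·0.9566^0·0.2914^4 = +0.007207
d^2_{0,0}(0.5913) = +0.837423 -0.310740 +0.007207 = +0.533890
|D^2_{0,0}|² = |d^2_{0,0}(β)|² = (+0.533890)² = 0.285038 (the z-rotation phases have unit modulus)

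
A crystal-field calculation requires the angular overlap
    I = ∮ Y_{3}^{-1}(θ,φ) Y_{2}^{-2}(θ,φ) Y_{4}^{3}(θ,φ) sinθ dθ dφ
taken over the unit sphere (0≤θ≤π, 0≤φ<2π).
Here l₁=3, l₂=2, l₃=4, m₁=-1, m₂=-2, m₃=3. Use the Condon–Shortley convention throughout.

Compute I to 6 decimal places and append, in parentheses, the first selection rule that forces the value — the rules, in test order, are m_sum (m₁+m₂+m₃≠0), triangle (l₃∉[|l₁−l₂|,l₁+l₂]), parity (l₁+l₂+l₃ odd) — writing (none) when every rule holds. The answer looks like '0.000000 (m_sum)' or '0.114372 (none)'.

0.000000 (parity)

l₁+l₂+l₃=9 is odd: 3j(l;000)=0 ⇒ I=0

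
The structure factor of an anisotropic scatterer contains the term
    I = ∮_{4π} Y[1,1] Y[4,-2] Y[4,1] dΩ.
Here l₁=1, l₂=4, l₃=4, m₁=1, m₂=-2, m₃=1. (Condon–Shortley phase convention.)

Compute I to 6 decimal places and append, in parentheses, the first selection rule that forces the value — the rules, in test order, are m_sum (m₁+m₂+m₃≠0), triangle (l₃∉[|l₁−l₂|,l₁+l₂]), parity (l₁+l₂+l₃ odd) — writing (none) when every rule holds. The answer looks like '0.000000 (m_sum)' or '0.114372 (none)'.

0.000000 (parity)

L=9 odd ⇒ parity kills the (l;000) factor ⇒ I = 0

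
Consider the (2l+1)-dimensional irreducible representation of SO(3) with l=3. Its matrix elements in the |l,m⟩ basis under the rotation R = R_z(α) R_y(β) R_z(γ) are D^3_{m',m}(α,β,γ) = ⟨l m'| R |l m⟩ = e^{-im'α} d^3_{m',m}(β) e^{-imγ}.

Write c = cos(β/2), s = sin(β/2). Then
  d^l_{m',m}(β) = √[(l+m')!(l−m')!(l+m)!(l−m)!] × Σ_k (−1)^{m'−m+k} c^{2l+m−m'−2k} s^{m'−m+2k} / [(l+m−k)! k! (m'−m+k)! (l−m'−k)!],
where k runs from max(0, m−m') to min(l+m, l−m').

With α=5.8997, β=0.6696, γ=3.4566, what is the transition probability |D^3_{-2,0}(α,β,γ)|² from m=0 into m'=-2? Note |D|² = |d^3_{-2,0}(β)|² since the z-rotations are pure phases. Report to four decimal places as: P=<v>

First d^3_{-2,0}(β=0.6696), then the phase factors e^{-i(-2)α} and e^{-i(0)γ}:
With c≡cos(β/2)=0.944476 and s≡sin(β/2)=0.328580, N=[1·120·6·6]^{1/2}=65.726707
k∈{2,3} keeps every argument non-negative
  k=2: (−1)^0·65.7267/(12)·0.9445^4·0.3286^2 = +0.470552
  k=3: (−1)^1·65.7267/(12)·0.9445^2·0.3286^4 = -0.056952
d^3_{-2,0}(0.6696) = +0.470552 -0.056952 = +0.413600
|D^3_{-2,0}|² = |d^3_{-2,0}(β)|² = (+0.413600)² = 0.171065 (the z-rotation phases have unit modulus)

P=0.1711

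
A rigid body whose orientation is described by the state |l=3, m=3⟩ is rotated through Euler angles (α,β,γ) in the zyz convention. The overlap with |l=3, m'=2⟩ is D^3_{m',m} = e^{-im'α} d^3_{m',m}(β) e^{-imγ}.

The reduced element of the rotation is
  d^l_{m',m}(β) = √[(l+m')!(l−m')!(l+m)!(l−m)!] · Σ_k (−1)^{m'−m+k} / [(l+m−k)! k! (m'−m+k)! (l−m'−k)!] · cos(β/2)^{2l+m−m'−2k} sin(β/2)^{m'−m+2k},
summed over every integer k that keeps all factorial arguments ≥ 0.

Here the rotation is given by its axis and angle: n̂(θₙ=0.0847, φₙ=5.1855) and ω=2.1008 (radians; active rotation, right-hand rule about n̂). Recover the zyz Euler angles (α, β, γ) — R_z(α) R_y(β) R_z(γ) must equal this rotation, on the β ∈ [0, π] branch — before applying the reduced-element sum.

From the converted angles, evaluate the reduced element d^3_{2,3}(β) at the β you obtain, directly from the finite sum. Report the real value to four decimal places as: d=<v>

Axis–angle → zyz. n̂ = (sinθₙcosφₙ, sinθₙsinφₙ, cosθₙ) = (+0.038548, -0.075306, +0.996415), ω = 2.1008.
R = I cosω + sinω [n̂]ₓ + (1−cosω) n̂n̂ᵀ gives
  R = [-0.503299, -0.864083, -0.007147; +0.855342, -0.496999, -0.146229; +0.122802, -0.079710, +0.989225]
β = atan2(√(R₁₃²+R₂₃²), R₃₃) = 0.146932; α = atan2(R₂₃, R₁₃) mod 2π = 4.663553; γ = atan2(R₃₂, −R₃₁) mod 2π = 3.717331
d^3_{2,3}(β=0.1469) via the finite sum:
With c≡cos(β/2)=0.997303 and s≡sin(β/2)=0.073400, N=[120·1·720·1]^{1/2}=293.938769
Admissible k: 1..1 (factorial args all ≥0)
  k=1: (−1)^0·293.9388/(120)·0.9973^5·0.0734^1 = +0.177380
d^3_{2,3}(0.1469) = +0.177380

d=0.1774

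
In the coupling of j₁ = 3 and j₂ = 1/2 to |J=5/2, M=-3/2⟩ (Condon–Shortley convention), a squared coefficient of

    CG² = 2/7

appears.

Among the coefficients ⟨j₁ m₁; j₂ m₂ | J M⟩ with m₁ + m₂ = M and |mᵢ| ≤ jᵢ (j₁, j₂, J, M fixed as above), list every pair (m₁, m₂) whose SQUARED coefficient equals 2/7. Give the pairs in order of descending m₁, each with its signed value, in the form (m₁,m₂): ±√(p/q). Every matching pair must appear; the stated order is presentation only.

(-1,-1/2): +√(2/7)

Admissible pairs with m₁+m₂ = M = -3/2: (-2,1/2), (-1,-1/2)
  (m₁,m₂)=(-1,-1/2): CG² = 2/7, CG = +√(2/7)   ← matches the target
  (m₁,m₂)=(-2,1/2): CG² = 5/7, CG = −√(5/7)
Pairs with CG² = 2/7: (-1,-1/2): +√(2/7)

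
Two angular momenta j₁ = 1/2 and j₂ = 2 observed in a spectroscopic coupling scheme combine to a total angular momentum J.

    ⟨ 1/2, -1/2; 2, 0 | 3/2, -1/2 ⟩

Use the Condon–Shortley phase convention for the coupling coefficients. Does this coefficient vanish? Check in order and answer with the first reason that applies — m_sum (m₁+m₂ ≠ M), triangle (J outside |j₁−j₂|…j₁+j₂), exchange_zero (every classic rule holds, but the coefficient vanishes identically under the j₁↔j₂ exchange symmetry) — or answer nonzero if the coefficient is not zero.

nonzero

m-sum: m₁+m₂ = -1/2+0 = -1/2, M = -1/2  ✓
triangle: |j₁−j₂| = 3/2 ≤ J = 3/2 ≤ j₁+j₂ = 5/2  ✓
exchange: j₁≠j₂ or m₁≠m₂ — the exchange symmetry imposes no constraint here
value check: CG = −√(2/5) = -0.632456 ≠ 0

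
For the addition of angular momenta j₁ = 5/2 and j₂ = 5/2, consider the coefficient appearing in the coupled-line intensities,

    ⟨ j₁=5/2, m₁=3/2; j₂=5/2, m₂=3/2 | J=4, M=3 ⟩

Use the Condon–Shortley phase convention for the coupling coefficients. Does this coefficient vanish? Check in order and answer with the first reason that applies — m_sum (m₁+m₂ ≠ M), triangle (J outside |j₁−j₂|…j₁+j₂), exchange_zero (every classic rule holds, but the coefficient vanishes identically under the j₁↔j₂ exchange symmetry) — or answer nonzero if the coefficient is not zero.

m-sum: m₁+m₂ = 3/2+3/2 = 3, M = 3  ✓
triangle: |j₁−j₂| = 0 ≤ J = 4 ≤ j₁+j₂ = 5  ✓
exchange: j₁=j₂ and m₁=m₂, and (−1)^(j₁+j₂−J) = (−1)^1 = −1 forces ⟨j₁m₁;j₂m₂|JM⟩ = −⟨j₂m₂;j₁m₁|JM⟩ = −⟨j₁m₁;j₂m₂|JM⟩ ⇒ the coefficient vanishes identically
Racah sum check: Σ_k collapses to 0 ⇒ CG = 0

exchange_zero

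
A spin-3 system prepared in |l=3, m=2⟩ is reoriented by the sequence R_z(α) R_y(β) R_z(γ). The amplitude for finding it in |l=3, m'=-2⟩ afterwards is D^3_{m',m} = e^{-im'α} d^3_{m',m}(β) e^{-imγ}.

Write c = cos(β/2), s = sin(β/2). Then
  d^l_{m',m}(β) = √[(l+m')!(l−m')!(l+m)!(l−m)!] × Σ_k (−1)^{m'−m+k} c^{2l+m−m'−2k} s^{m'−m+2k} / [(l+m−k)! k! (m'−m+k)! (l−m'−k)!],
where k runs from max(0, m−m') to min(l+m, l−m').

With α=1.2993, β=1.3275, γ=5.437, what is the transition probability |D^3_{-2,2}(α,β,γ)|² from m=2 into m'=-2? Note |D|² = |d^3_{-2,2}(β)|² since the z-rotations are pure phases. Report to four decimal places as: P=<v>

P=0.1538

Split into d^3_{-2,2}(β=1.3275) × two z-phases.
Half-angle: c=0.787687, s=0.616075. N=√(1·120·120·1)=120.000000
The bounds max(0,m−m')=4 and min(l+m,l−m')=5 give 2 terms
  k=4: (−1)^0·120.0000/(24)·0.7877^2·0.6161^4 = +0.446902
  k=5: (−1)^1·120.0000/(120)·0.7877^0·0.6161^6 = -0.054677
d^3_{-2,2}(1.3275) = +0.446902 -0.054677 = +0.392225
|D^3_{-2,2}|² = |d^3_{-2,2}(β)|² = (+0.392225)² = 0.153841 (the z-rotation phases have unit modulus)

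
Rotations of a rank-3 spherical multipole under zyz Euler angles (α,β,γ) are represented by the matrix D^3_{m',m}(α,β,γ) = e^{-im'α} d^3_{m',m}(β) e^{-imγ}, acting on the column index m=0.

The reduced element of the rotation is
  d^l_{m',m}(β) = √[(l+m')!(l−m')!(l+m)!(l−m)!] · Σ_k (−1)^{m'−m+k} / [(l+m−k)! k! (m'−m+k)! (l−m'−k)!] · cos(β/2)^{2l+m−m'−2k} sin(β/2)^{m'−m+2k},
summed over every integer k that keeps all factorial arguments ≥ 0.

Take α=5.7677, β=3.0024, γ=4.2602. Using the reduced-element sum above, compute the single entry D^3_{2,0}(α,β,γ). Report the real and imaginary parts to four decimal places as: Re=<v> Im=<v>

First d^3_{2,0}(β=3.0024), then the phase factors e^{-i(2)α} and e^{-i(0)γ}:
Half-angle: c=0.069540, s=0.997579. N=√(120·1·6·6)=65.726707
Admissible k: 0..1 (factorial args all ≥0)
  k=0: (−1)^2·65.7267/(12)·0.0695^4·0.9976^2 = +0.000127
  k=1: (−1)^3·65.7267/(12)·0.0695^2·0.9976^4 = -0.026231
d^3_{2,0}(3.0024) = +0.000127 -0.026231 = -0.026104
Attach z-rotation phases: D = e^{-i(2)(5.7677)}·(-0.026104)·e^{-i(0)(4.2602)} = -0.013417-0.022392i

Re=-0.0134 Im=-0.0224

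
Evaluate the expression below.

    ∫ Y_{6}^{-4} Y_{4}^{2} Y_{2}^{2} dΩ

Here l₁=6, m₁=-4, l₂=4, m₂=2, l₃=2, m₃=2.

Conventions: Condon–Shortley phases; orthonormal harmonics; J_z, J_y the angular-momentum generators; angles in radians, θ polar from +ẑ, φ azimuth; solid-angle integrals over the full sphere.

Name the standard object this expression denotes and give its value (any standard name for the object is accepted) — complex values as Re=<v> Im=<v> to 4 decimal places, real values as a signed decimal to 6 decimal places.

This is a Gaunt coefficient — the integral of a triple product of spherical harmonics over the sphere.
Checks pass: Σm=0; 12 even; l₃=2∈[2,10].
(2·6+1)(2·4+1)(2·2+1) = 585
Δ: 8! 4! 0! / 13! → 1/6435
sum: t=4:+1/2304 = 1/2304
3j²(6 4 2; 0 0 0) = Δ·Π!·Σ² = 5/143  (sign +1)
sum: t=6:+1/34560 = 1/34560
3j²(6 4 2; -4 2 2) = Δ·Π!·Σ² = 14/429  (sign +1)
combine: 4πI² = 585·5/143·14/429 = 1050/1573
take √, sign +1: I = 0.23047581

Gaunt coefficient, +0.230476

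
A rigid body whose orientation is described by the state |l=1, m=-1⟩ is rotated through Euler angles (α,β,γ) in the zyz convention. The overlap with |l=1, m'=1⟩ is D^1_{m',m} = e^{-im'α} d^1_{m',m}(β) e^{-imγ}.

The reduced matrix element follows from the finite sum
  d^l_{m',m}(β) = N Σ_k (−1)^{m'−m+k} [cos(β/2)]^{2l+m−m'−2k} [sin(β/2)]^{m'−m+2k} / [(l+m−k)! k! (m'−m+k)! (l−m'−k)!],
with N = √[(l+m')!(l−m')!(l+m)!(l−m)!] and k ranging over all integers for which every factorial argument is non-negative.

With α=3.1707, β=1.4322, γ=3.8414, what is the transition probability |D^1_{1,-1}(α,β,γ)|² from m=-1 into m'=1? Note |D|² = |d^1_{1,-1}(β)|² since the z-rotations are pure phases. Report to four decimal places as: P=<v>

P=0.1857

First d^1_{1,-1}(β=1.4322), then the phase factors e^{-i(1)α} and e^{-i(-1)γ}:
c=cos(1.432200/2)=0.754372, s=sin(1.432200/2)=0.656448; N=√[2·1·1·2]=2.000000
The bounds max(0,m−m')=0 and min(l+m,l−m')=0 give 1 term
  k=0: (−1)^2·2.0000/(2)·0.7544^0·0.6564^2 = +0.430923
d^1_{1,-1}(1.4322) = +0.430923
|D^1_{1,-1}|² = |d^1_{1,-1}(β)|² = (+0.430923)² = 0.185695 (the z-rotation phases have unit modulus)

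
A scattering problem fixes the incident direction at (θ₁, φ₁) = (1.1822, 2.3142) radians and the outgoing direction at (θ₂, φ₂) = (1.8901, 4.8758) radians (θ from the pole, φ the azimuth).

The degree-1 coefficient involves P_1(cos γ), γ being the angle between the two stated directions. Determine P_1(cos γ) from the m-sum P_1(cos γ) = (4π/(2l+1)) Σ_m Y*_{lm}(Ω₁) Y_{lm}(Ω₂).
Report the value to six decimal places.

Summing Y*_{l m}(θ₁,φ₁)·Y_{l m}(θ₂,φ₂) over m ∈ [−1, 1]; prefactor 4π/(2·1+1) = 4.188790:
  term(m=-1) = (-0.087731, -0.057478)   from Y*(Ω₁)=(-0.216396, 0.235379), Y(Ω₂)=(0.053366, 0.323661)
  term(m=+0) = (-0.028394, 0.000000)   from Y*(Ω₁)=(0.185126, -0.000000), Y(Ω₂)=(-0.153375, 0.000000)
  term(m=+1) = (-0.087731, 0.057478)   from Y*(Ω₁)=(0.216396, 0.235379), Y(Ω₂)=(-0.053366, 0.323661)
Accumulated sum (-0.203856, 0.000000); after 4π/(2l+1) scaling, (-0.853909, 0.000000) ⇒ P_1 = -0.853909

-0.853909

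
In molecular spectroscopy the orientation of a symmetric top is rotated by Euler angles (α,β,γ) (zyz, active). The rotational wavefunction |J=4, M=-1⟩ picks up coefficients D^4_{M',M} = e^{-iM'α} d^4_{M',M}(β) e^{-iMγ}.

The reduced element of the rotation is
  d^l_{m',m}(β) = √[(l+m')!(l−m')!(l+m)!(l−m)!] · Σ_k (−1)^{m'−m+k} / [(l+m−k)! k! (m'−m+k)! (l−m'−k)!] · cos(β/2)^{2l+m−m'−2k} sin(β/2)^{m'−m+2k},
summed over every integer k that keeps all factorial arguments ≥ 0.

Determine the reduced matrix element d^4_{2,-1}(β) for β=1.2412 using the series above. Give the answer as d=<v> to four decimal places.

d=-0.3091

d^4_{2,-1}(β=1.2412) via the finite sum:
c=cos(1.241200/2)=0.813530, s=sin(1.241200/2)=0.581523; N=√[720·2·6·120]=1018.233765
Admissible k: 0..2 (factorial args all ≥0)
  k=0: (−1)^3·1018.2338/(72)·0.8135^5·0.5815^3 = -0.991023
  k=1: (−1)^4·1018.2338/(48)·0.8135^3·0.5815^5 = +0.759561
  k=2: (−1)^5·1018.2338/(240)·0.8135^1·0.5815^7 = -0.077621
d^4_{2,-1}(1.2412) = -0.991023 +0.759561 -0.077621 = -0.309083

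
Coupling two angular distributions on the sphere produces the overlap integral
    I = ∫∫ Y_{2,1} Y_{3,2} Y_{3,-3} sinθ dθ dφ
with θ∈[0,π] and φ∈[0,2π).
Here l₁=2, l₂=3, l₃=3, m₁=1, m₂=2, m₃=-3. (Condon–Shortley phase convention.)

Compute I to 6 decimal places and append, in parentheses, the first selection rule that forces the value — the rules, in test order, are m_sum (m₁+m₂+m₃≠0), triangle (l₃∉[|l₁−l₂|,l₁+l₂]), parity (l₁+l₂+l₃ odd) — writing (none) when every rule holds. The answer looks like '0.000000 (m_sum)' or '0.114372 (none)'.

m-sum 0 ✓  L=8 even ✓  1≤3≤5 ✓
Π(2lᵢ+1) = 5×7×7 = 245
triangle coeff Δ(2,3,3) = 1/3780
Σ_t [0,2]: t=0:+1/24 t=1:−1/4 t=2:+1/24 = -1/6
(3j)²=4/105 [(2 3 3; 0 0 0)], sign=+1
Σ_t [1,1]: t=1:−1/48 = -1/48
(3j)²=5/84 [(2 3 3; 1 2 -3)], sign=-1
⇒ 4πI² = 5/9
I = (-1)√(5/9/(4π)) = -0.21026104
No selection rule forces the value: the integral is nonzero (none).

-0.210261 (none)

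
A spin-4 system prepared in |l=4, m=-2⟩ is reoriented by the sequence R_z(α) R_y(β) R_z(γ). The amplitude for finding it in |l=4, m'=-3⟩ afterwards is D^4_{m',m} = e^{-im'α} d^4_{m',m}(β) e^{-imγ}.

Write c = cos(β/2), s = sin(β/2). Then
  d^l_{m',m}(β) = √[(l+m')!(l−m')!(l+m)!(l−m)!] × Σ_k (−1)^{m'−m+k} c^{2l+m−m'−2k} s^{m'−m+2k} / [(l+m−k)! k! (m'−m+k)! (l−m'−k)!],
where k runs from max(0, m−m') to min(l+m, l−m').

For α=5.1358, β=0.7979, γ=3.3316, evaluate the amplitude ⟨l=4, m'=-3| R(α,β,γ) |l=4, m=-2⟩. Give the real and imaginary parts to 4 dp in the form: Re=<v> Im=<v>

Re=-0.3816 Im=-0.0304

D^4_{-3,-2}(5.1358,0.7979,3.3316) = e^{-i·-3·5.1358}·d^4_{-3,-2}(0.7979)·e^{-i·-2·3.3316}. Compute d first:
Half-angle: c=0.921469, s=0.388451. N=√(1·5040·2·720)=2693.993318
The bounds max(0,m−m')=1 and min(l+m,l−m')=2 give 2 terms
  k=1: (−1)^0·2693.9933/(720)·0.9215^7·0.3885^1 = +0.819911
  k=2: (−1)^1·2693.9933/(240)·0.9215^5·0.3885^3 = -0.437118
d^4_{-3,-2}(0.7979) = +0.819911 -0.437118 = +0.382793
Attach z-rotation phases: D = e^{-i(-3)(5.1358)}·(+0.382793)·e^{-i(-2)(3.3316)} = -0.381585-0.030381i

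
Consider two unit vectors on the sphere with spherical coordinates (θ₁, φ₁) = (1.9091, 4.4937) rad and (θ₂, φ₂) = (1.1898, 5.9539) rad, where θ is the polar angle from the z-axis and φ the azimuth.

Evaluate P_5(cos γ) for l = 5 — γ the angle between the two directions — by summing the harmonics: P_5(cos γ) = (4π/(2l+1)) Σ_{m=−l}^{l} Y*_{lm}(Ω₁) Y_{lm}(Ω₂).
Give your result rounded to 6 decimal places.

Term-by-term m-sum for l=5 (normalisation 4π/11 = 1.142397):
  m=-5: (-0.30793 - 0.15928j) × (-0.02417 + 0.31903j) = 0.05826 - 0.09439j  (running Σ = 0.05826 - 0.09439j)
  m=-4: (-0.24731 + 0.29599j) × (0.10170 + 0.39230j) = -0.14127 - 0.06692j  (running Σ = -0.08301 - 0.16131j)
  m=-3: (-0.00153 - 0.00199j) × (0.03723 + 0.05647j) = 0.00006 - 0.00016j  (running Σ = -0.08296 - 0.16147j)
  m=-2: (-0.30358 + 0.14195j) × (-0.25133 - 0.19449j) = 0.10390 + 0.02337j  (running Σ = 0.02095 - 0.13810j)
  m=-1: (0.01883 + 0.08473j) × (-0.15032 - 0.05137j) = 0.00152 - 0.01370j  (running Σ = 0.02247 - 0.15181j)
  m=0: (-0.31261 + 0.00000j) × (0.28378 + 0.00000j) = -0.08871 + 0.00000j  (running Σ = -0.06624 - 0.15181j)
  m=1: (-0.01883 + 0.08473j) × (0.15032 - 0.05137j) = 0.00152 + 0.01370j  (running Σ = -0.06472 - 0.13810j)
  m=2: (-0.30358 - 0.14195j) × (-0.25133 + 0.19449j) = 0.10390 - 0.02337j  (running Σ = 0.03918 - 0.16147j)
  m=3: (0.00153 - 0.00199j) × (-0.03723 + 0.05647j) = 0.00006 + 0.00016j  (running Σ = 0.03924 - 0.16131j)
  m=4: (-0.24731 - 0.29599j) × (0.10170 - 0.39230j) = -0.14127 + 0.06692j  (running Σ = -0.10203 - 0.09439j)
  m=5: (0.30793 - 0.15928j) × (0.02417 + 0.31903j) = 0.05826 + 0.09439j  (running Σ = -0.04378 + 0.00000j)
Total Σ_m = -0.04378 + 0.00000j. Multiply by 1.142397: -0.05001 + 0.00000j. P_5(cos γ) = -0.050010

-0.050010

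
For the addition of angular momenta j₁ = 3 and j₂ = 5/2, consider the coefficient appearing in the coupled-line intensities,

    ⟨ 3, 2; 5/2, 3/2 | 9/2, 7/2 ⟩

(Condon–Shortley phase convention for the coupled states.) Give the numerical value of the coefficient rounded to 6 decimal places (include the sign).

+0.100504

√[10·1!5!4!/11! · 5!1!4!1!8!1!] = √(921600/11)
  +(−1)^0/∏(0,1,1,4,4,0)! = 1/576  (running 1/576)
  +(−1)^1/∏(1,0,0,3,5,1)! = -1/720  (running 1/2880)
⟨..|..⟩ = √(921600/11)·(1/2880) = +0.100504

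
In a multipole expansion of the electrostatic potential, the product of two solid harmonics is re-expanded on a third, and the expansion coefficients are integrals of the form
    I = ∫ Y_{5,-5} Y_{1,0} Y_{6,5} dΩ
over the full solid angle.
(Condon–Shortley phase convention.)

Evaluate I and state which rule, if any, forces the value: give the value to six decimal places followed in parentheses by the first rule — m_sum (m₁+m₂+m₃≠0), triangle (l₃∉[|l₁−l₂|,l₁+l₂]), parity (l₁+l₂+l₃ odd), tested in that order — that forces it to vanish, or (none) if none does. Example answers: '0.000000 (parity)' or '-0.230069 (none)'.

Checks pass: Σm=0; 12 even; l₃=6∈[4,6].
(2·5+1)(2·1+1)(2·6+1) = 429
Δ: 0! 10! 2! / 13! → 1/858
sum: t=0:+1/14400 = 1/14400
3j²(5 1 6; 0 0 0) = Δ·Π!·Σ² = 6/143  (sign +1)
sum: t=0:+1/3628800 = 1/3628800
3j²(5 1 6; -5 0 5) = Δ·Π!·Σ² = 1/78  (sign -1)
combine: 4πI² = 429·6/143·1/78 = 3/13
take √, sign -1: I = -0.13551395
No selection rule forces the value: the integral is nonzero (none).

-0.135514 (none)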